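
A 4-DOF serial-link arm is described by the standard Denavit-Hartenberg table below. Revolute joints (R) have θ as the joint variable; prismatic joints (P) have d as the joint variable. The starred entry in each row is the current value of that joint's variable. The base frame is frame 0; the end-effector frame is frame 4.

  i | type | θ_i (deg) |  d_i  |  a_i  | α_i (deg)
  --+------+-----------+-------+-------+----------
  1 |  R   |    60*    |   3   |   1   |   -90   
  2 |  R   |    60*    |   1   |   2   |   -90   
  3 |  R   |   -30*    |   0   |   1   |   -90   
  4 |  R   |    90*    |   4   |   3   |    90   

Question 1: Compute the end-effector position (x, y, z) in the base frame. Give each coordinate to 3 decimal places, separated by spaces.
after link 1: o_1 = (0.5000, 0.8660, 3.0000)
after link 2: o_2 = (0.1340, 2.2321, 1.2679)
after link 3: o_3 = (-0.0825, 2.8571, 0.5179)
after link 4: o_4 = (4.7165, 4.2410, 0.2859)

4.717 4.241 0.286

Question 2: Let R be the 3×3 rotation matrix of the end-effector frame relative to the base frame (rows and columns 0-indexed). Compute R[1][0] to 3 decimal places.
0.750

End-effector x-axis (col 0 of R) = (0.4330,0.7500,0.5000)
R[1][0] = 0.7500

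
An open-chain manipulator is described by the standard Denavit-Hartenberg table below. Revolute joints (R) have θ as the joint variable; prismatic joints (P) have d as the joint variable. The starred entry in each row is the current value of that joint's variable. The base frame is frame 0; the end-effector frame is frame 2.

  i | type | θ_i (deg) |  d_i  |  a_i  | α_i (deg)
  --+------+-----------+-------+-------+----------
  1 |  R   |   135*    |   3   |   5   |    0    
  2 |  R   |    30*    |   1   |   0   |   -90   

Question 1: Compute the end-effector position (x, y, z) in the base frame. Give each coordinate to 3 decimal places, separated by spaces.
after link 1: o_1 = (-3.5355, 3.5355, 3.0000)
after link 2: o_2 = (-3.5355, 3.5355, 4.0000)

-3.536 3.536 4.000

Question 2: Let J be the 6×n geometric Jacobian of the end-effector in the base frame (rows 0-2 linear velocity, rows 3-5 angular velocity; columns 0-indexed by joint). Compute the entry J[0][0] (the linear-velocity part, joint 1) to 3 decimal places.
-3.536

axis z_0 = ẑ; lever o_n−o_0 = (-3.5355,3.5355,4.0000)
cross product → J_v[:, 0] = (-3.5355,-3.5355,0.0000)
J_ω[:, 0] = z_0
entry J[0][0] = -3.5355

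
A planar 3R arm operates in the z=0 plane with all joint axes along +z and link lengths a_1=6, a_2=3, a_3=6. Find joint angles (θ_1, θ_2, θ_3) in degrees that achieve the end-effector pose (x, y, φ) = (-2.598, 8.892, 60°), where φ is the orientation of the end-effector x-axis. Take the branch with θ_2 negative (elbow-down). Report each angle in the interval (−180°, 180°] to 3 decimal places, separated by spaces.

173.133 -90.005 -23.128

wrist centre = target − a_3·(cos φ, sin φ) = (-5.5980, 3.6958)
cos θ_2 = (44.9969−6²−3²)/(2·6·3) = -0.0001; θ_2 = -90.0049° (elbow-down)
β = atan2(3.6958,-5.5980) = 146.5669°; ψ = atan2(-3.0000,5.9997) = -26.5660°
θ_1 = β − ψ = 173.1329°
θ_3 = φ − θ_1 − θ_2 = -23.1280° (wrapped to (-180°,180°])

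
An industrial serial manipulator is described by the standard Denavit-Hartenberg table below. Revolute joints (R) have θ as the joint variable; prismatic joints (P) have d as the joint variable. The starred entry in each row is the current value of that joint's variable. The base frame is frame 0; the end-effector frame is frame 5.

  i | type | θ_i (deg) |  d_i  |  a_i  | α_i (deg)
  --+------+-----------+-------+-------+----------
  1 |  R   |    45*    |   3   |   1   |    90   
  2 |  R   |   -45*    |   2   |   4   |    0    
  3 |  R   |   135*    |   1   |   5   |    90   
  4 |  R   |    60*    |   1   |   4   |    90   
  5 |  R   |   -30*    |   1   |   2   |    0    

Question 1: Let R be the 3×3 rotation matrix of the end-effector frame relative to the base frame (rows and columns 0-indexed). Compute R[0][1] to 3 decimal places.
0.919

End-effector y-axis (col 1 of R) = (0.9186,0.3062,0.2500)
R[0][1] = 0.9186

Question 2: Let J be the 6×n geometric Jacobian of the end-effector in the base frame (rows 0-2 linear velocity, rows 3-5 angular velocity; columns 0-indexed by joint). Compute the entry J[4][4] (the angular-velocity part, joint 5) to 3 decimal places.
0.354

axis z_4 = (-0.3536,0.3536,0.8660); lever o_n−o_4 = (0.0000,-1.4142,1.7321)
cross product → J_v[:, 4] = (1.8371,0.6124,0.5000)
J_ω[:, 4] = z_4
entry J[4][4] = 0.3536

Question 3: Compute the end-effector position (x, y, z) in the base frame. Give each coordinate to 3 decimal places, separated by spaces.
after link 1: o_1 = (0.7071, 0.7071, 3.0000)
after link 2: o_2 = (4.1213, 1.2929, 0.1716)
after link 3: o_3 = (4.8284, 0.5858, 5.1716)
after link 4: o_4 = (7.9850, -1.1566, 7.1716)
after link 5: o_5 = (7.9850, -2.5708, 8.9036)

7.985 -2.571 8.904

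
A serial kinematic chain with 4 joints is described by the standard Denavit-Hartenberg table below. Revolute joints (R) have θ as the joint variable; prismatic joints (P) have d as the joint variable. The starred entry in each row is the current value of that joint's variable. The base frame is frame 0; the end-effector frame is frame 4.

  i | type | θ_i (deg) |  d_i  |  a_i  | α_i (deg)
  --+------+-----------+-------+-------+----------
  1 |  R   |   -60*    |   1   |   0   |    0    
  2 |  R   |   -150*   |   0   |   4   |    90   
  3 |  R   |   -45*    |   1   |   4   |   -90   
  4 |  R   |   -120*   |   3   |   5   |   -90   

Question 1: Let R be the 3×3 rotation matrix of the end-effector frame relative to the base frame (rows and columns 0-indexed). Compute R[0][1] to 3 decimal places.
End-effector y-axis (col 1 of R) = (0.6124,-0.3536,-0.7071)
R[0][1] = 0.6124

0.612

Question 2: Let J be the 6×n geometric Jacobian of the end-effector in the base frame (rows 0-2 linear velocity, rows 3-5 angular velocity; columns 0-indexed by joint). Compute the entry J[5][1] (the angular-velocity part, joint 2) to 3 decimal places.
axis z_1 = (0.0000,0.0000,1.0000); lever o_n−o_1 = (-3.5547,8.2070,1.0607)
cross product → J_v[:, 1] = (-8.2070,-3.5547,0.0000)
J_ω[:, 1] = z_1
entry J[5][1] = 1.0000

1.000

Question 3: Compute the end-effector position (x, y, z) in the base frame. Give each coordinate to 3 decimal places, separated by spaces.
after link 1: o_1 = (0.0000, 0.0000, 1.0000)
after link 2: o_2 = (-3.4641, 2.0000, 1.0000)
after link 3: o_3 = (-5.4136, 4.2802, -1.8284)
after link 4: o_4 = (-3.5547, 8.2070, 2.0607)

-3.555 8.207 2.061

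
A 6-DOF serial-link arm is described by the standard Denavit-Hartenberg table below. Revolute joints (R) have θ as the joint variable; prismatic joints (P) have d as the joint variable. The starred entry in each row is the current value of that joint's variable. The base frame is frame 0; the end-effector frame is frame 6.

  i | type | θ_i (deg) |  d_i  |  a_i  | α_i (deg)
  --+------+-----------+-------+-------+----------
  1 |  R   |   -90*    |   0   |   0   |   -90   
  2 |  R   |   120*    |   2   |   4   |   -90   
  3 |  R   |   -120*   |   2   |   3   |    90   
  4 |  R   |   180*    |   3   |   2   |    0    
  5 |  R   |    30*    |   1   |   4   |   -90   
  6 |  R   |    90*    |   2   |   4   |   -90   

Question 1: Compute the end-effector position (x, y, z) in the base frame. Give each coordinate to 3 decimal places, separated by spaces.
0.732 0.866 -4.964

after link 1: o_1 = (0.0000, 0.0000, 0.0000)
after link 2: o_2 = (2.0000, 2.0000, -3.4641)
after link 3: o_3 = (4.5981, 2.9821, -1.1651)
after link 4: o_4 = (1.3660, 2.1830, 0.2189)
after link 5: o_5 = (-2.1340, 0.8840, -1.5311)
after link 6: o_6 = (0.7321, 0.8660, -4.9641)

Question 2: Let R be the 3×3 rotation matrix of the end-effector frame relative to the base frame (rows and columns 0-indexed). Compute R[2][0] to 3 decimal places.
End-effector x-axis (col 0 of R) = (0.5000,0.4330,-0.7500)
R[2][0] = -0.7500

-0.750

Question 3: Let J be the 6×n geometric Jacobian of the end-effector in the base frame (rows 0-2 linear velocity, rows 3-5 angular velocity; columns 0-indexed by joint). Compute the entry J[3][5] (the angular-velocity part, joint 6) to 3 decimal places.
0.433

axis z_5 = (0.4330,-0.8750,-0.2165); lever o_n−o_5 = (2.8660,-0.0179,-3.4330)
cross product → J_v[:, 5] = (3.0000,0.8660,2.5000)
J_ω[:, 5] = z_5
entry J[3][5] = 0.4330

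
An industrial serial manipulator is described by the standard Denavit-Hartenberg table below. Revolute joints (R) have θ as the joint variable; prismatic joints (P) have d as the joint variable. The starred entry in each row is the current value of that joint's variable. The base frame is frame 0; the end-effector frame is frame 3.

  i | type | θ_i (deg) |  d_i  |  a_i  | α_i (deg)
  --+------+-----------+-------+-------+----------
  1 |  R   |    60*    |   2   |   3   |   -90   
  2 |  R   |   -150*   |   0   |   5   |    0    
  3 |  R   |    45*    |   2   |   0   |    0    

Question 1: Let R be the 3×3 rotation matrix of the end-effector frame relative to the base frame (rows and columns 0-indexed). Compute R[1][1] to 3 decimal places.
0.837

End-effector y-axis (col 1 of R) = (0.4830,0.8365,0.2588)
R[1][1] = 0.8365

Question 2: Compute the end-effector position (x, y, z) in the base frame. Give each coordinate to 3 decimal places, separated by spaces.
-2.397 -0.152 4.500

after link 1: o_1 = (1.5000, 2.5981, 2.0000)
after link 2: o_2 = (-0.6651, -1.1519, 4.5000)
after link 3: o_3 = (-2.3971, -0.1519, 4.5000)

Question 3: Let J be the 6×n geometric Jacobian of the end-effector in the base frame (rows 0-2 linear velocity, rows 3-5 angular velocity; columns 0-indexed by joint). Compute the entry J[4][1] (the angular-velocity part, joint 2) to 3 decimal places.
axis z_1 = (-0.8660,0.5000,0.0000); lever o_n−o_1 = (-3.8971,-2.7500,2.5000)
cross product → J_v[:, 1] = (1.2500,2.1651,4.3301)
J_ω[:, 1] = z_1
entry J[4][1] = 0.5000

0.500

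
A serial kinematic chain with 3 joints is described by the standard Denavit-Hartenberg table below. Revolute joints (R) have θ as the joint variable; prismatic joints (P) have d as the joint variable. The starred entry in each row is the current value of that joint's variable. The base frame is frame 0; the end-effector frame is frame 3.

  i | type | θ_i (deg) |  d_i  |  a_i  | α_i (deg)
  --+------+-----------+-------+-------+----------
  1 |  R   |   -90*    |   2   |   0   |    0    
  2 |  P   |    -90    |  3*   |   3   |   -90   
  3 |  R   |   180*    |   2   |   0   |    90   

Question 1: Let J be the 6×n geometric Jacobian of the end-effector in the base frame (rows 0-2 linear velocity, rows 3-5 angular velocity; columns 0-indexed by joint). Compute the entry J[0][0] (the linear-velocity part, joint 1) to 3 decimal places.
2.000

axis z_0 = ẑ; lever o_n−o_0 = (-3.0000,-2.0000,5.0000)
cross product → J_v[:, 0] = (2.0000,-3.0000,0.0000)
J_ω[:, 0] = z_0
entry J[0][0] = 2.0000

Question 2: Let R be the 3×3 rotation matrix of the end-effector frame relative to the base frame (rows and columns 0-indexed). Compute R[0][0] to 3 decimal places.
End-effector x-axis (col 0 of R) = (1.0000,0.0000,-0.0000)
R[0][0] = 1.0000

1.000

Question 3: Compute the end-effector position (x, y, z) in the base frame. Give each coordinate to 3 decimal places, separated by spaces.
after link 1: o_1 = (0.0000, 0.0000, 2.0000)
after link 2: o_2 = (-3.0000, -0.0000, 5.0000)
after link 3: o_3 = (-3.0000, -2.0000, 5.0000)

-3.000 -2.000 5.000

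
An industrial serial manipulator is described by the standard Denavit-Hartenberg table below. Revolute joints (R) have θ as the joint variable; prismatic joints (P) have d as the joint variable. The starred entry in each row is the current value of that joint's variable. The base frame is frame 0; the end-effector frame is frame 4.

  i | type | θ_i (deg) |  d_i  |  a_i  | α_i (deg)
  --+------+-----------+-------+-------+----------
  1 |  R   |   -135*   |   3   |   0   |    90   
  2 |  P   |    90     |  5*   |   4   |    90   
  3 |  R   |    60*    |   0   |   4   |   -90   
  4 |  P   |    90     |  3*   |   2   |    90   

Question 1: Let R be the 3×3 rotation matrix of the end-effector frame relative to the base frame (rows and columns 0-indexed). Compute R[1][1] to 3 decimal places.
0.354

End-effector y-axis (col 1 of R) = (-0.3536,0.3536,-0.8660)
R[1][1] = 0.3536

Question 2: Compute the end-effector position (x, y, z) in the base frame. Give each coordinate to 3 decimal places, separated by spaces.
-5.631 8.460 6.402

after link 1: o_1 = (0.0000, 0.0000, 3.0000)
after link 2: o_2 = (-3.5355, 3.5355, 7.0000)
after link 3: o_3 = (-5.9850, 5.9850, 9.0000)
after link 4: o_4 = (-5.6315, 8.4599, 6.4019)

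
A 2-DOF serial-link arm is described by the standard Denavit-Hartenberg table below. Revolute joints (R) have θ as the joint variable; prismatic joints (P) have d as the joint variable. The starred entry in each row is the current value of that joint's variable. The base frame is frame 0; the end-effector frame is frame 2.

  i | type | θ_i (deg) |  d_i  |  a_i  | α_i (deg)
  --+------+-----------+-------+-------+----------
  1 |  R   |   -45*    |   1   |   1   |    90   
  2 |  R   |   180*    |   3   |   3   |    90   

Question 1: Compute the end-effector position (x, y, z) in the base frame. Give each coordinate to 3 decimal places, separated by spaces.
-3.536 -0.707 1.000

after link 1: o_1 = (0.7071, -0.7071, 1.0000)
after link 2: o_2 = (-3.5355, -0.7071, 1.0000)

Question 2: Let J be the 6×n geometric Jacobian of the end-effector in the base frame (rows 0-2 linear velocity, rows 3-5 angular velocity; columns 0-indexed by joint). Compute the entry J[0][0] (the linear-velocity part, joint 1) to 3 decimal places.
0.707

axis z_0 = ẑ; lever o_n−o_0 = (-3.5355,-0.7071,1.0000)
cross product → J_v[:, 0] = (0.7071,-3.5355,0.0000)
J_ω[:, 0] = z_0
entry J[0][0] = 0.7071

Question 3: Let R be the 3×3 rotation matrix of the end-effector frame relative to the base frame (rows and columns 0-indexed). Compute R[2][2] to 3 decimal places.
End-effector z-axis (col 2 of R) = (0.0000,-0.0000,1.0000)
R[2][2] = 1.0000

1.000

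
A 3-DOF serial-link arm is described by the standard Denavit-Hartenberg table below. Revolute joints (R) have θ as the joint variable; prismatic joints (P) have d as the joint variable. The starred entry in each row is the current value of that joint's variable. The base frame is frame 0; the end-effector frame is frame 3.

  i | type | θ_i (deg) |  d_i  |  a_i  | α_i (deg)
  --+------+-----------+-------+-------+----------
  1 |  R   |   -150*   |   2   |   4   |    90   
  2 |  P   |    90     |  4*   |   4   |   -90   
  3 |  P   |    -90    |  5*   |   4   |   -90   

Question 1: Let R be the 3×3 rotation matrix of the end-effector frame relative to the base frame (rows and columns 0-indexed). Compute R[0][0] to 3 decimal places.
-0.500

End-effector x-axis (col 0 of R) = (-0.5000,0.8660,0.0000)
R[0][0] = -0.5000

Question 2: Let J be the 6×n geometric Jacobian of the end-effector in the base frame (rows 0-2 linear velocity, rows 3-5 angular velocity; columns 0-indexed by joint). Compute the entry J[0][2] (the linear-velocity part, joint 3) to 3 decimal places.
0.866

prismatic axis z_2 = (0.8660,0.5000,0.0000)
J_v[:, 2] = z_2; J_ω[:, 2] = (0,0,0)
entry J[0][2] = 0.8660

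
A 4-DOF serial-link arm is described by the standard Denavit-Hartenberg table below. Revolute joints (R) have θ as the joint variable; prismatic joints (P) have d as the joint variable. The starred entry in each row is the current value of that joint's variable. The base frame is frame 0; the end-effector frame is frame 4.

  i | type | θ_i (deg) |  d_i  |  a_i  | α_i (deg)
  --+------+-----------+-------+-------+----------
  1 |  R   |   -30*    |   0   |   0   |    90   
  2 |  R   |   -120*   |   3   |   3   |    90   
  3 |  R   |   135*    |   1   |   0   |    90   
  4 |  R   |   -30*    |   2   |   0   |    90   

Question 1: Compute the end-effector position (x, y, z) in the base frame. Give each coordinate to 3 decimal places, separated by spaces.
after link 1: o_1 = (0.0000, 0.0000, 0.0000)
after link 2: o_2 = (-2.7990, -1.8481, -2.5981)
after link 3: o_3 = (-3.5490, -1.4151, -2.0981)
after link 4: o_4 = (-4.8685, -2.2863, -3.3228)

-4.869 -2.286 -3.323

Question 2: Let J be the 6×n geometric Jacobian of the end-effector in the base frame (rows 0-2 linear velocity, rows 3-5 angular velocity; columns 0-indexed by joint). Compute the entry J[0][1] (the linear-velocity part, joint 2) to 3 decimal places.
2.878

axis z_1 = (-0.5000,-0.8660,0.0000); lever o_n−o_1 = (-4.8685,-2.2863,-3.3228)
cross product → J_v[:, 1] = (2.8776,-1.6614,-3.0731)
J_ω[:, 1] = z_1
entry J[0][1] = 2.8776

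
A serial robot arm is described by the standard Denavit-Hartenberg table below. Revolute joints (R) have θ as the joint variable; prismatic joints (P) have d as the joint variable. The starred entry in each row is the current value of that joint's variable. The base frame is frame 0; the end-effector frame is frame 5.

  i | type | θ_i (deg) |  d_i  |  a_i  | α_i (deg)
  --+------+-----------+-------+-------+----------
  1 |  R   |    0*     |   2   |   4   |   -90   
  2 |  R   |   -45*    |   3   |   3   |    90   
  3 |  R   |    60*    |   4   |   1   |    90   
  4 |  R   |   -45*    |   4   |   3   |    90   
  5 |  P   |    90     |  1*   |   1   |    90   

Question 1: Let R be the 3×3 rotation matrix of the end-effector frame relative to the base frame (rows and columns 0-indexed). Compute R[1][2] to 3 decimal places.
0.612

End-effector z-axis (col 2 of R) = (0.7500,0.6124,-0.2500)
R[1][2] = 0.6124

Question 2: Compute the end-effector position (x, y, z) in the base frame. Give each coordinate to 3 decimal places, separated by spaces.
after link 1: o_1 = (4.0000, 0.0000, 2.0000)
after link 2: o_2 = (6.1213, 3.0000, 4.1213)
after link 3: o_3 = (3.6464, 3.8660, 7.3033)
after link 4: o_4 = (8.3459, 3.7031, 9.0028)
after link 5: o_5 = (9.2083, 2.5908, 8.8652)

9.208 2.591 8.865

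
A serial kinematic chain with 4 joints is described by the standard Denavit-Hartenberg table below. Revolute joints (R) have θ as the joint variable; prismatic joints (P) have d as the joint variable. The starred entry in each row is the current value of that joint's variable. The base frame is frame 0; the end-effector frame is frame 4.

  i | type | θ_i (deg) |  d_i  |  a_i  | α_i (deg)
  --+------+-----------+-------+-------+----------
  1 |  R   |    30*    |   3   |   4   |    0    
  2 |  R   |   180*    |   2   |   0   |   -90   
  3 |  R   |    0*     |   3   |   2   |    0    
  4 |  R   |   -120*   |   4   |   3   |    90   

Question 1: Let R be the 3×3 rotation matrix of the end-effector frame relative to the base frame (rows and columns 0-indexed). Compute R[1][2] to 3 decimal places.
End-effector z-axis (col 2 of R) = (0.7500,0.4330,-0.5000)
R[1][2] = 0.4330

0.433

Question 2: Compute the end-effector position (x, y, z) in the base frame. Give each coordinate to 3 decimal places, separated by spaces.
after link 1: o_1 = (3.4641, 2.0000, 3.0000)
after link 2: o_2 = (3.4641, 2.0000, 5.0000)
after link 3: o_3 = (3.2321, -1.5981, 5.0000)
after link 4: o_4 = (6.5311, -4.3122, 7.5981)

6.531 -4.312 7.598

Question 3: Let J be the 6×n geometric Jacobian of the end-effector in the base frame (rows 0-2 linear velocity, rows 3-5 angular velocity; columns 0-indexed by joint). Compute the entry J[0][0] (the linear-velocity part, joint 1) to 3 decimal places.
axis z_0 = ẑ; lever o_n−o_0 = (6.5311,-4.3122,7.5981)
cross product → J_v[:, 0] = (4.3122,6.5311,-0.0000)
J_ω[:, 0] = z_0
entry J[0][0] = 4.3122

4.312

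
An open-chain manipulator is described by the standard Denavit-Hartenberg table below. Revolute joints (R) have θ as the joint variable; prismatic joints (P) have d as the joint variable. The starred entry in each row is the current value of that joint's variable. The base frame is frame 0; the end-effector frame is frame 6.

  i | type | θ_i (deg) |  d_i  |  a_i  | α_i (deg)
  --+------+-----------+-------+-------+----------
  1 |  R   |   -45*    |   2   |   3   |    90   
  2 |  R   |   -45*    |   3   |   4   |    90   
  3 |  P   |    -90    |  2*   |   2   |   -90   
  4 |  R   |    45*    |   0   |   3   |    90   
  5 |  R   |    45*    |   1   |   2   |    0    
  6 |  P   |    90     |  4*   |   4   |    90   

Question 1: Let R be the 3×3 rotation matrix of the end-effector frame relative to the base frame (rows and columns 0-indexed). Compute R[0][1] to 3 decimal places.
0.146

End-effector y-axis (col 1 of R) = (0.1464,0.8536,-0.5000)
R[0][1] = 0.1464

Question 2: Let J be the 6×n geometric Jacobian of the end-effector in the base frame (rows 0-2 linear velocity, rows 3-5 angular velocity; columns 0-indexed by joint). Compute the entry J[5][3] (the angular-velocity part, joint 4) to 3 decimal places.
axis z_3 = (0.5000,-0.5000,-0.7071); lever o_n−o_3 = (4.2071,2.3787,-4.7071)
cross product → J_v[:, 3] = (4.0355,-0.6213,3.2929)
J_ω[:, 3] = z_3
entry J[5][3] = -0.7071

-0.707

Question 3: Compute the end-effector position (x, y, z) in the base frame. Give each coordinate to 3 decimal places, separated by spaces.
6.621 -1.450 -6.950

after link 1: o_1 = (2.1213, -2.1213, 2.0000)
after link 2: o_2 = (2.0000, -6.2426, -0.8284)
after link 3: o_3 = (2.4142, -3.8284, -2.2426)
after link 4: o_4 = (4.9749, -3.3891, -0.7426)
after link 5: o_5 = (7.0355, -3.0355, -1.5355)
after link 6: o_6 = (6.6213, -1.4497, -6.9497)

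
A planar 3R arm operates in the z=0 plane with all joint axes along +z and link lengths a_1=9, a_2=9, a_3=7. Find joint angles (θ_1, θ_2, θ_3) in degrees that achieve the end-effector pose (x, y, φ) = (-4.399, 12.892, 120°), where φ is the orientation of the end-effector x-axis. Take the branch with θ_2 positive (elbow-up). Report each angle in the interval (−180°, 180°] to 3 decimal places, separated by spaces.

wrist centre = target − a_3·(cos φ, sin φ) = (-0.8990, 6.8298)
cos θ_2 = (47.4547−9²−9²)/(2·9·9) = -0.7071; θ_2 = 134.9970° (elbow-up)
β = atan2(6.8298,-0.8990) = 97.4987°; ψ = atan2(6.3643,2.6364) = 67.4985°
θ_1 = β − ψ = 30.0001°
θ_3 = φ − θ_1 − θ_2 = -44.9972° (wrapped to (-180°,180°])

30.000 134.997 -44.997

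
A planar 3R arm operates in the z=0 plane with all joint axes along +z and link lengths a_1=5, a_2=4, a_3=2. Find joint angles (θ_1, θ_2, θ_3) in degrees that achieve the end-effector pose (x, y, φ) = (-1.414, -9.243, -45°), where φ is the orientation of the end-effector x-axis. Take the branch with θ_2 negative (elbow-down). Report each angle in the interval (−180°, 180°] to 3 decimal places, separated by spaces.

-90.002 -44.991 89.993

wrist centre = target − a_3·(cos φ, sin φ) = (-2.8282, -7.8288)
cos θ_2 = (69.2887−5²−4²)/(2·5·4) = 0.7072; θ_2 = -44.9911° (elbow-down)
β = atan2(-7.8288,-2.8282) = -109.8627°; ψ = atan2(-2.8280,7.8289) = -19.8610°
θ_1 = β − ψ = -90.0017°
θ_3 = φ − θ_1 − θ_2 = 89.9927° (wrapped to (-180°,180°])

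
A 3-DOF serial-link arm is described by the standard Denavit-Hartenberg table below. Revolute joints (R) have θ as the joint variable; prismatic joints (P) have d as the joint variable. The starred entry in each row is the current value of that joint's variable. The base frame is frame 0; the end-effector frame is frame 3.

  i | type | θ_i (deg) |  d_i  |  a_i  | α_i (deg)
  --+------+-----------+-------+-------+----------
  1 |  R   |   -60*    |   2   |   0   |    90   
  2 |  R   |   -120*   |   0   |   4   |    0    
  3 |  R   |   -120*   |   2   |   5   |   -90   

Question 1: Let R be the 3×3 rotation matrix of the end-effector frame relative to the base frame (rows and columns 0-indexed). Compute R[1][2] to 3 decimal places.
0.750

End-effector z-axis (col 2 of R) = (-0.4330,0.7500,-0.5000)
R[1][2] = 0.7500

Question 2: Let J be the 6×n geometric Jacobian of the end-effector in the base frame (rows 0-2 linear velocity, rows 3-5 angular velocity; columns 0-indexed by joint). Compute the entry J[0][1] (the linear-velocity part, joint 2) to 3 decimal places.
-0.433

axis z_1 = (-0.8660,-0.5000,0.0000); lever o_n−o_1 = (-3.9821,2.8971,0.8660)
cross product → J_v[:, 1] = (-0.4330,0.7500,-4.5000)
J_ω[:, 1] = z_1
entry J[0][1] = -0.4330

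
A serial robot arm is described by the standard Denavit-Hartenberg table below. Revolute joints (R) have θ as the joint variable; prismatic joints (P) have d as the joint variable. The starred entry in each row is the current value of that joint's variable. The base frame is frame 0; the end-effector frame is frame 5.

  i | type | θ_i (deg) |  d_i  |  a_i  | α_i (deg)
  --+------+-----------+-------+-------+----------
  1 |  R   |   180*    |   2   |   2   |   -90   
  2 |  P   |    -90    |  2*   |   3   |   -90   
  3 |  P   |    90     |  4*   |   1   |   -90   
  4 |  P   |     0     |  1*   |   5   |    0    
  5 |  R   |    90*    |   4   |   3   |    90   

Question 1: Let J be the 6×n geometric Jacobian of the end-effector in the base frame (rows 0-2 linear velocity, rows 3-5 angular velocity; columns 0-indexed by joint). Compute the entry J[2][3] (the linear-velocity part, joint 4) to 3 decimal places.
prismatic axis z_3 = (-0.0000,-0.0000,-1.0000)
J_v[:, 3] = z_3; J_ω[:, 3] = (0,0,0)
entry J[2][3] = -1.0000

-1.000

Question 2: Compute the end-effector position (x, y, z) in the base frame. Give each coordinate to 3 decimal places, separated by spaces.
after link 1: o_1 = (-2.0000, 0.0000, 2.0000)
after link 2: o_2 = (-2.0000, -2.0000, 5.0000)
after link 3: o_3 = (-6.0000, -1.0000, 5.0000)
after link 4: o_4 = (-6.0000, 4.0000, 4.0000)
after link 5: o_5 = (-3.0000, 4.0000, -0.0000)

-3.000 4.000 -0.000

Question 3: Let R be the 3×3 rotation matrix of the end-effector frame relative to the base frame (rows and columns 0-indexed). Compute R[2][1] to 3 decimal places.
End-effector y-axis (col 1 of R) = (-0.0000,-0.0000,-1.0000)
R[2][1] = -1.0000

-1.000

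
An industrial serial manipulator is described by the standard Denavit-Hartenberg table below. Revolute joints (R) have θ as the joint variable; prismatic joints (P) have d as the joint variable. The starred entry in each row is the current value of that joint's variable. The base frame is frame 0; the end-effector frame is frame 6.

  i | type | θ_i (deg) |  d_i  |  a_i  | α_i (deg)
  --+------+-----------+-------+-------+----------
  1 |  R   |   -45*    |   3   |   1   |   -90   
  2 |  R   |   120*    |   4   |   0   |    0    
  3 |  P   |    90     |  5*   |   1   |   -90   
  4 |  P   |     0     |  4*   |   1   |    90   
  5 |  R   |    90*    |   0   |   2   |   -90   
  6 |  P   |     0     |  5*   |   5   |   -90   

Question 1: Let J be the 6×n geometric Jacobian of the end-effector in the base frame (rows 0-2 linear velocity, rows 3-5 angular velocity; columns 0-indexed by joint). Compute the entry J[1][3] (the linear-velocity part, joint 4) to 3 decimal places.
-0.354

prismatic axis z_3 = (0.3536,-0.3536,0.8660)
J_v[:, 3] = z_3; J_ω[:, 3] = (0,0,0)
entry J[1][3] = -0.3536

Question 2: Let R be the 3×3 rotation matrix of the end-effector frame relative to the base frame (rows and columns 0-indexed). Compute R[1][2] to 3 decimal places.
-0.707

End-effector z-axis (col 2 of R) = (-0.7071,-0.7071,-0.0000)
R[1][2] = -0.7071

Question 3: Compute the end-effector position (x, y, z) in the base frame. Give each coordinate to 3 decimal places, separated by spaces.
12.797 -0.069 11.026

after link 1: o_1 = (0.7071, -0.7071, 3.0000)
after link 2: o_2 = (3.5355, 2.1213, 3.0000)
after link 3: o_3 = (6.4587, 6.2692, 3.5000)
after link 4: o_4 = (7.2605, 5.4674, 7.4641)
after link 5: o_5 = (7.9676, 4.7603, 9.1962)
after link 6: o_6 = (12.7973, -0.0694, 11.0263)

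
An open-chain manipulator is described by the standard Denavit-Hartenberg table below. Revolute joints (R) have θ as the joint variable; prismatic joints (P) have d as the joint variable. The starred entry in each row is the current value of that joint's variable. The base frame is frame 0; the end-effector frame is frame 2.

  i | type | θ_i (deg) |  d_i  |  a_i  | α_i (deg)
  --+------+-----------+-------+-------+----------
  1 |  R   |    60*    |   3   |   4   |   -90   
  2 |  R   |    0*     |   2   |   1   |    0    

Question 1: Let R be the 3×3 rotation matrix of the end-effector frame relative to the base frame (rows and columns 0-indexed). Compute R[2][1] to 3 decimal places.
-1.000

End-effector y-axis (col 1 of R) = (-0.0000,0.0000,-1.0000)
R[2][1] = -1.0000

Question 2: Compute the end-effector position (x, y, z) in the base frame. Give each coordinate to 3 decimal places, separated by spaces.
after link 1: o_1 = (2.0000, 3.4641, 3.0000)
after link 2: o_2 = (0.7679, 5.3301, 3.0000)

0.768 5.330 3.000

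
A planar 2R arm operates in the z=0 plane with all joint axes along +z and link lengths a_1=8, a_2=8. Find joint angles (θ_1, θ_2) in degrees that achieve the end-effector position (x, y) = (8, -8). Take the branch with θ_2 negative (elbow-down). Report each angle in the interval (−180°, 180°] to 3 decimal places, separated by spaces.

cos θ_2 = (128.0000−8²−8²)/(2·8·8) = 0.0000; θ_2 = -90.0000° (elbow-down)
β = atan2(-8.0000,8.0000) = -45.0000°; ψ = atan2(-8.0000,8.0000) = -45.0000°
θ_1 = β − ψ = 0.0000°

0.000 -90.000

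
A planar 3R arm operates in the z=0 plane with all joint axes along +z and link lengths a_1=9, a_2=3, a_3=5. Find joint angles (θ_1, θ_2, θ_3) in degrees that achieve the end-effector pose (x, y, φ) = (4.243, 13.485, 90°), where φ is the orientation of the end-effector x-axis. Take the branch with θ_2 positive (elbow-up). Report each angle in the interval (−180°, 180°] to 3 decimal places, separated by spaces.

44.997 90.002 -44.999

wrist centre = target − a_3·(cos φ, sin φ) = (4.2430, 8.4850)
cos θ_2 = (89.9983−9²−3²)/(2·9·3) = -0.0000; θ_2 = 90.0018° (elbow-up)
β = atan2(8.4850,4.2430) = 63.4322°; ψ = atan2(3.0000,8.9999) = 18.4351°
θ_1 = β − ψ = 44.9971°
θ_3 = φ − θ_1 − θ_2 = -44.9989° (wrapped to (-180°,180°])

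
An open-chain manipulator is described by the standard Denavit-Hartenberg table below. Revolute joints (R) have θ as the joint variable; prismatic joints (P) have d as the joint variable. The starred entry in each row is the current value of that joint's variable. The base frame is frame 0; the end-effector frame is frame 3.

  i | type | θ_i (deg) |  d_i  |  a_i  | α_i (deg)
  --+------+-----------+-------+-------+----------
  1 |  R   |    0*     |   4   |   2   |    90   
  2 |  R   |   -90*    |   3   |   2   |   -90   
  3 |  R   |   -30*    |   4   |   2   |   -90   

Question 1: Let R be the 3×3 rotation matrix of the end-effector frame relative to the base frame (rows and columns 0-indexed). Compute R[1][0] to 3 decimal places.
-0.500

End-effector x-axis (col 0 of R) = (0.0000,-0.5000,-0.8660)
R[1][0] = -0.5000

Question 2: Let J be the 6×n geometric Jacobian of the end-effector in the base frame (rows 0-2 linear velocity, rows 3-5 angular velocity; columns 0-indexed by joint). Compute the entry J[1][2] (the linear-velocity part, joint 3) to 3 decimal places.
axis z_2 = (1.0000,-0.0000,0.0000); lever o_n−o_2 = (4.0000,-1.0000,-1.7321)
cross product → J_v[:, 2] = (0.0000,1.7321,-1.0000)
J_ω[:, 2] = z_2
entry J[1][2] = 1.7321

1.732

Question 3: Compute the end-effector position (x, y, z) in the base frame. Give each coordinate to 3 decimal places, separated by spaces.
6.000 -4.000 0.268

after link 1: o_1 = (2.0000, 0.0000, 4.0000)
after link 2: o_2 = (2.0000, -3.0000, 2.0000)
after link 3: o_3 = (6.0000, -4.0000, 0.2679)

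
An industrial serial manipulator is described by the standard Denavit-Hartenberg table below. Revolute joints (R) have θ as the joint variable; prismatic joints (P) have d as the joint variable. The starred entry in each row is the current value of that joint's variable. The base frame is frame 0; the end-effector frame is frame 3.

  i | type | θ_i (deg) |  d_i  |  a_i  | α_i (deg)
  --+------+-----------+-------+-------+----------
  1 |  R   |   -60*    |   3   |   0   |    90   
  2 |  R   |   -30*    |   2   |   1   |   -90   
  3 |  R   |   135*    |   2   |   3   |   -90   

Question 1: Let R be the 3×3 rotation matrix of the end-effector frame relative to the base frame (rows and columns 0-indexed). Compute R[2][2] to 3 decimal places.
End-effector z-axis (col 2 of R) = (-0.9186,0.1768,0.3536)
R[2][2] = 0.3536

0.354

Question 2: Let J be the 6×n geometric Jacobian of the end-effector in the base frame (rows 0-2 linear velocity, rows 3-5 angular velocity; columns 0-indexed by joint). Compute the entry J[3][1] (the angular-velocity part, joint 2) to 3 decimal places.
-0.866

axis z_1 = (-0.8660,-0.5000,0.0000); lever o_n−o_1 = (0.1195,0.0356,2.2927)
cross product → J_v[:, 1] = (-1.1464,1.9855,0.0289)
J_ω[:, 1] = z_1
entry J[3][1] = -0.8660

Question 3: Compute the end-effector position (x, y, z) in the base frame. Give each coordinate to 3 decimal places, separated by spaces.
0.120 0.036 5.293

after link 1: o_1 = (0.0000, 0.0000, 3.0000)
after link 2: o_2 = (-1.2990, -1.7500, 2.5000)
after link 3: o_3 = (0.1195, 0.0356, 5.2927)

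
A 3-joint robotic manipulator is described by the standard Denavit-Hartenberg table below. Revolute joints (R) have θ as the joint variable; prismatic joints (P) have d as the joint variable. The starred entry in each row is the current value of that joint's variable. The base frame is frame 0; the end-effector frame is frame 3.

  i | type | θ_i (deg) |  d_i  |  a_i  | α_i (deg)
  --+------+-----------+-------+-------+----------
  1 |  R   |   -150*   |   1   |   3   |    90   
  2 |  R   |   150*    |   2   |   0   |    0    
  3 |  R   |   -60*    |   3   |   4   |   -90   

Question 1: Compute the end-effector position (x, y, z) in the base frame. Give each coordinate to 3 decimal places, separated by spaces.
-5.098 2.830 5.000

after link 1: o_1 = (-2.5981, -1.5000, 1.0000)
after link 2: o_2 = (-3.5981, 0.2321, 1.0000)
after link 3: o_3 = (-5.0981, 2.8301, 5.0000)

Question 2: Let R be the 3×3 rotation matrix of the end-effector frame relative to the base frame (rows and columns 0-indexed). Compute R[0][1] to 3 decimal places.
0.500

End-effector y-axis (col 1 of R) = (0.5000,-0.8660,-0.0000)
R[0][1] = 0.5000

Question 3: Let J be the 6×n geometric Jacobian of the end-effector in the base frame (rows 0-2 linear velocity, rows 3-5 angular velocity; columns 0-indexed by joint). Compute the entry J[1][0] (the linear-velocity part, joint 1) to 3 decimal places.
axis z_0 = ẑ; lever o_n−o_0 = (-5.0981,2.8301,5.0000)
cross product → J_v[:, 0] = (-2.8301,-5.0981,0.0000)
J_ω[:, 0] = z_0
entry J[1][0] = -5.0981

-5.098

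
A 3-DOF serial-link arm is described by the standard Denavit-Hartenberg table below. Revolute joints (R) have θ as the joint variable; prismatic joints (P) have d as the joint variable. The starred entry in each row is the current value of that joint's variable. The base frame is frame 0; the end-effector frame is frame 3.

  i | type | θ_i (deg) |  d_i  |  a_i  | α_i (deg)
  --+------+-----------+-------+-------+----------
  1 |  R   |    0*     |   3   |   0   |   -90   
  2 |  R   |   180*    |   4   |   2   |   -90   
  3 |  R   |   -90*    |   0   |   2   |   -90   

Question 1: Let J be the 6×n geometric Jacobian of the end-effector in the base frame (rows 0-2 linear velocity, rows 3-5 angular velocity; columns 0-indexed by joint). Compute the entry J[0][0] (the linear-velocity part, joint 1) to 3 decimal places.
axis z_0 = ẑ; lever o_n−o_0 = (-2.0000,6.0000,3.0000)
cross product → J_v[:, 0] = (-6.0000,-2.0000,0.0000)
J_ω[:, 0] = z_0
entry J[0][0] = -6.0000

-6.000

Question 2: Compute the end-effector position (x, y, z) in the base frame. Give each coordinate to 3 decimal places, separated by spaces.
after link 1: o_1 = (0.0000, 0.0000, 3.0000)
after link 2: o_2 = (-2.0000, 4.0000, 3.0000)
after link 3: o_3 = (-2.0000, 6.0000, 3.0000)

-2.000 6.000 3.000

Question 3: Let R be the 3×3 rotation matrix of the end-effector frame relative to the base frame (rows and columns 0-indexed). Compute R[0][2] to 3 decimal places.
End-effector z-axis (col 2 of R) = (-1.0000,-0.0000,-0.0000)
R[0][2] = -1.0000

-1.000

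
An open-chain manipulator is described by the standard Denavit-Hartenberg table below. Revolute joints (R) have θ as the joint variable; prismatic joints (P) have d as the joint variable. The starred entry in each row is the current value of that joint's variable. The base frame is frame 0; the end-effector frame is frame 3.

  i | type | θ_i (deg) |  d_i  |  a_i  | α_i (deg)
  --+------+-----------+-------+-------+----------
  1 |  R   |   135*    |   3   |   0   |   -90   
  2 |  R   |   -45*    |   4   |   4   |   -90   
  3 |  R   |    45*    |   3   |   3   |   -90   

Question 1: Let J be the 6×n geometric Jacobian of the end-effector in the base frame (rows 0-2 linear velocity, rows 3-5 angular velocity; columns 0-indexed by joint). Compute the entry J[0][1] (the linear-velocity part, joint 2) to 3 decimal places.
-1.561

axis z_1 = (-0.7071,-0.7071,0.0000); lever o_n−o_1 = (-5.8891,3.2322,2.2071)
cross product → J_v[:, 1] = (-1.5607,1.5607,-6.4497)
J_ω[:, 1] = z_1
entry J[0][1] = -1.5607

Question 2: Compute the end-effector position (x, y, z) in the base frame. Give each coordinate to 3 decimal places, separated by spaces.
-5.889 3.232 5.207

after link 1: o_1 = (0.0000, 0.0000, 3.0000)
after link 2: o_2 = (-4.8284, -0.8284, 5.8284)
after link 3: o_3 = (-5.8891, 3.2322, 5.2071)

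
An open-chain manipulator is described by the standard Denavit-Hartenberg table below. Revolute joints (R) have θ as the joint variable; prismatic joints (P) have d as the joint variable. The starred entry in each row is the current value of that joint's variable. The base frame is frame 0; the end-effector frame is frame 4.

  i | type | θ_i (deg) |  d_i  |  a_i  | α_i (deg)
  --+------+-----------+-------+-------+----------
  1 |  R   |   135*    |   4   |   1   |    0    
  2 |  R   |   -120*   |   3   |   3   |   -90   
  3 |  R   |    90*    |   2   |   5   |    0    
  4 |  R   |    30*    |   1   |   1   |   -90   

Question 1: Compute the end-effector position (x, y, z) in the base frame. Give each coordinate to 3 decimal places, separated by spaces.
after link 1: o_1 = (-0.7071, 0.7071, 4.0000)
after link 2: o_2 = (2.1907, 1.4836, 7.0000)
after link 3: o_3 = (1.6730, 3.4154, 2.0000)
after link 4: o_4 = (0.9313, 4.2519, 1.1340)

0.931 4.252 1.134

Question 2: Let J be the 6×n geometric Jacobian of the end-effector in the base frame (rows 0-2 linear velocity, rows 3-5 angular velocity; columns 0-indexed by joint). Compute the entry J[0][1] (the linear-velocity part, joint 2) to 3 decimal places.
-3.545

axis z_1 = (0.0000,0.0000,1.0000); lever o_n−o_1 = (1.6384,3.5448,-2.8660)
cross product → J_v[:, 1] = (-3.5448,1.6384,0.0000)
J_ω[:, 1] = z_1
entry J[0][1] = -3.5448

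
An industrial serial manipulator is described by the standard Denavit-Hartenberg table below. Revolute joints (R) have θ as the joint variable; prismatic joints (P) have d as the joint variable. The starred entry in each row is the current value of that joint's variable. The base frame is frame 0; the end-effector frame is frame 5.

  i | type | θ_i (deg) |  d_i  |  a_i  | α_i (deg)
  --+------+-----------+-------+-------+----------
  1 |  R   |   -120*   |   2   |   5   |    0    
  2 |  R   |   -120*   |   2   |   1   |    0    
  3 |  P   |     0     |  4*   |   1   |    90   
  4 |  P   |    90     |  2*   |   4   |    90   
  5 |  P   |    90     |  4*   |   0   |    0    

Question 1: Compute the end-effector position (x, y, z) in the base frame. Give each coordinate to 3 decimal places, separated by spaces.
after link 1: o_1 = (-2.5000, -4.3301, 2.0000)
after link 2: o_2 = (-3.0000, -3.4641, 4.0000)
after link 3: o_3 = (-3.5000, -2.5981, 8.0000)
after link 4: o_4 = (-1.7679, -1.5981, 12.0000)
after link 5: o_5 = (-3.7679, 1.8660, 12.0000)

-3.768 1.866 12.000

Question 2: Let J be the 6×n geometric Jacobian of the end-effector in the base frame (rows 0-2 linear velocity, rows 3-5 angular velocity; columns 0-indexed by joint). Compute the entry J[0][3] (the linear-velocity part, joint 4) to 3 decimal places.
0.866

prismatic axis z_3 = (0.8660,0.5000,0.0000)
J_v[:, 3] = z_3; J_ω[:, 3] = (0,0,0)
entry J[0][3] = 0.8660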